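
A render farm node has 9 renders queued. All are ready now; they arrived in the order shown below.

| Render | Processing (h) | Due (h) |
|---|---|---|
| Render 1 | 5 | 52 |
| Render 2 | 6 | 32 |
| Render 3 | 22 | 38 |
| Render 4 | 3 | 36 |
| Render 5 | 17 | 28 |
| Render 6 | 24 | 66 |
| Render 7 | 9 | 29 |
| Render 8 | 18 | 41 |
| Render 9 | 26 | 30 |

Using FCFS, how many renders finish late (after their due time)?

5

FIFO (arrival order): Render 1 Render 2 Render 3 Render 4 Render 5 Render 6 Render 7 Render 8 Render 9.
Render 1: 0→5, due 52, tardiness 0
Render 2: 5→11, due 32, tardiness 0
Render 3: 11→33, due 38, tardiness 0
Render 4: 33→36, due 36, tardiness 0
Render 5: 36→53, due 28, tardiness 25
Render 6: 53→77, due 66, tardiness 11
Render 7: 77→86, due 29, tardiness 57
Render 8: 86→104, due 41, tardiness 63
Render 9: 104→130, due 30, tardiness 100
Late renders: 5.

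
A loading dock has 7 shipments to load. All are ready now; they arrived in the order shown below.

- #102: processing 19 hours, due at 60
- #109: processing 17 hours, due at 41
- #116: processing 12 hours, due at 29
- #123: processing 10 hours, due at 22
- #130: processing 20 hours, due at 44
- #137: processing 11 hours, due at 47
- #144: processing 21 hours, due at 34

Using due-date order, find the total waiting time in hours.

EDD (increasing due date): #123 #116 #144 #109 #130 #137 #102.
#123: waits 0, runs 0→10
#116: waits 10, runs 10→22
#144: waits 22, runs 22→43
#109: waits 43, runs 43→60
#130: waits 60, runs 60→80
#137: waits 80, runs 80→91
#102: waits 91, runs 91→110
Sum = 0+10+22+43+60+80+91 = 306.

306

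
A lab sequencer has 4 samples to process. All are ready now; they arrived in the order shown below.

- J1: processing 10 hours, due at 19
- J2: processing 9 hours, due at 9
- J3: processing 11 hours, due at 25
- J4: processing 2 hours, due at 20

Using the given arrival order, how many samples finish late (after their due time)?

3

FIFO (arrival order): J1 J2 J3 J4.
J1: 0→10, due 19, tardiness 0
J2: 10→19, due 9, tardiness 10
J3: 19→30, due 25, tardiness 5
J4: 30→32, due 20, tardiness 12
Late samples: 3.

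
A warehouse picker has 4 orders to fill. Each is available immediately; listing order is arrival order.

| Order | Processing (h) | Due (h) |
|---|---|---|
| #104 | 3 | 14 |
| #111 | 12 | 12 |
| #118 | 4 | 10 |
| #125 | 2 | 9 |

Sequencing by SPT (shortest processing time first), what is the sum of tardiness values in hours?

9

SPT (increasing processing time): #125 #104 #118 #111.
#125: 0→2, due 9, tardiness 0
#104: 2→5, due 14, tardiness 0
#118: 5→9, due 10, tardiness 0
#111: 9→21, due 12, tardiness 9
Sum = 0+0+0+9 = 9.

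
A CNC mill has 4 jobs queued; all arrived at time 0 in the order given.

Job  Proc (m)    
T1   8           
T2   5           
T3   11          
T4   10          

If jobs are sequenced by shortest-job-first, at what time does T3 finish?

SPT (increasing processing time): T2 T1 T4 T3.
T2: 0→5
T1: 5→13
T4: 13→23
T3: 23→34

34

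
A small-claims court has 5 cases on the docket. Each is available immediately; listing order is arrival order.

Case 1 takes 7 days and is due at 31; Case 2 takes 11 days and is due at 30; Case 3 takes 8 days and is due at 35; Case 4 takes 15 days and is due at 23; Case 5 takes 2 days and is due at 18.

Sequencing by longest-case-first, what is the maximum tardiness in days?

LPT (decreasing processing time): Case 4 Case 2 Case 3 Case 1 Case 5.
Case 4: 0→15, due 23, tardiness 0
Case 2: 15→26, due 30, tardiness 0
Case 3: 26→34, due 35, tardiness 0
Case 1: 34→41, due 31, tardiness 10
Case 5: 41→43, due 18, tardiness 25
Maximum = 25.

25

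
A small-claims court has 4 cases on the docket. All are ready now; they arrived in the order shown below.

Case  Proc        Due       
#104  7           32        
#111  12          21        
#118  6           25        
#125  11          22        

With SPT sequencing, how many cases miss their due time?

2

SPT (increasing processing time): #118 #104 #125 #111.
#118: 0→6, due 25, tardiness 0
#104: 6→13, due 32, tardiness 0
#125: 13→24, due 22, tardiness 2
#111: 24→36, due 21, tardiness 15
Late cases: 2.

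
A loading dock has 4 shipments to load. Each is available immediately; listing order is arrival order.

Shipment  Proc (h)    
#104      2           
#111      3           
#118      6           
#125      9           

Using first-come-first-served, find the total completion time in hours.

38

FIFO (arrival order): #104 #111 #118 #125.
#104: 0→2
#111: 2→5
#118: 5→11
#125: 11→20
Sum = 2+5+11+20 = 38.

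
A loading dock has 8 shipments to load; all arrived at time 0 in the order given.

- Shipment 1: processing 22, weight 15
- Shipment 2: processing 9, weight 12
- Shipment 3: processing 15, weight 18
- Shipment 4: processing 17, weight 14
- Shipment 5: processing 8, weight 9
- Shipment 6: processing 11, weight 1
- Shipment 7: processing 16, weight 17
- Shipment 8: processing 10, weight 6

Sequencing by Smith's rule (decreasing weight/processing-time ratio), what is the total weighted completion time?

4549

WSPT (decreasing weight/processing-time ratio): Shipment 2 Shipment 3 Shipment 5 Shipment 7 Shipment 4 Shipment 1 Shipment 8 Shipment 6.
Shipment 2: finishes 9, weight 12, w·C = 108
Shipment 3: finishes 24, weight 18, w·C = 432
Shipment 5: finishes 32, weight 9, w·C = 288
Shipment 7: finishes 48, weight 17, w·C = 816
Shipment 4: finishes 65, weight 14, w·C = 910
Shipment 1: finishes 87, weight 15, w·C = 1305
Shipment 8: finishes 97, weight 6, w·C = 582
Shipment 6: finishes 108, weight 1, w·C = 108
Sum = 108+432+288+816+910+1305+582+108 = 4549.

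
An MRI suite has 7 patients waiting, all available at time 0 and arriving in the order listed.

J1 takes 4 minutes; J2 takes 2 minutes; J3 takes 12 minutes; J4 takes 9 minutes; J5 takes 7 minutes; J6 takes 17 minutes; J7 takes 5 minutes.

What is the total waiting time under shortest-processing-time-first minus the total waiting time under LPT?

SPT (increasing processing time): J2 J1 J7 J5 J4 J3 J6.
J2: waits 0, runs 0→2
J1: waits 2, runs 2→6
J7: waits 6, runs 6→11
J5: waits 11, runs 11→18
J4: waits 18, runs 18→27
J3: waits 27, runs 27→39
J6: waits 39, runs 39→56
Sum = 0+2+6+11+18+27+39 = 103.
LPT (decreasing processing time): J6 J3 J4 J5 J7 J1 J2.
J6: waits 0, runs 0→17
J3: waits 17, runs 17→29
J4: waits 29, runs 29→38
J5: waits 38, runs 38→45
J7: waits 45, runs 45→50
J1: waits 50, runs 50→54
J2: waits 54, runs 54→56
Sum = 0+17+29+38+45+50+54 = 233.
Difference = 103 − 233 = -130.

-130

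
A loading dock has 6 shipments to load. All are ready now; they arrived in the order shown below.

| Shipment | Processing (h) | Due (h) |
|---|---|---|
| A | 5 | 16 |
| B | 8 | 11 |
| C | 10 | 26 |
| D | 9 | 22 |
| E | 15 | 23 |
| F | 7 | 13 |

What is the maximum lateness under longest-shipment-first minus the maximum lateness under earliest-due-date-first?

LPT (decreasing processing time): E C D B F A.
E: 0→15, due 23, lateness -8
C: 15→25, due 26, lateness -1
D: 25→34, due 22, lateness 12
B: 34→42, due 11, lateness 31
F: 42→49, due 13, lateness 36
A: 49→54, due 16, lateness 38
Maximum = 38.
EDD (increasing due date): B F A D E C.
B: 0→8, due 11, lateness -3
F: 8→15, due 13, lateness 2
A: 15→20, due 16, lateness 4
D: 20→29, due 22, lateness 7
E: 29→44, due 23, lateness 21
C: 44→54, due 26, lateness 28
Maximum = 28.
Difference = 38 − 28 = 10.

10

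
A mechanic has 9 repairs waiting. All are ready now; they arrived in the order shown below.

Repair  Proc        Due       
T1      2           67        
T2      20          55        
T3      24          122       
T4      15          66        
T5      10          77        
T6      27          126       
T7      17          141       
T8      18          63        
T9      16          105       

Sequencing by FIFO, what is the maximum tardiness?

70

FIFO (arrival order): T1 T2 T3 T4 T5 T6 T7 T8 T9.
T1: 0→2, due 67, tardiness 0
T2: 2→22, due 55, tardiness 0
T3: 22→46, due 122, tardiness 0
T4: 46→61, due 66, tardiness 0
T5: 61→71, due 77, tardiness 0
T6: 71→98, due 126, tardiness 0
T7: 98→115, due 141, tardiness 0
T8: 115→133, due 63, tardiness 70
T9: 133→149, due 105, tardiness 44
Maximum = 70.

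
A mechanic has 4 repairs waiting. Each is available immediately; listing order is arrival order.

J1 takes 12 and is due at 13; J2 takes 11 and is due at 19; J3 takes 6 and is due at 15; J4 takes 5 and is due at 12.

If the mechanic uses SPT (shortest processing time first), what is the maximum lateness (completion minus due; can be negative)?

21

SPT (increasing processing time): J4 J3 J2 J1.
J4: 0→5, due 12, lateness -7
J3: 5→11, due 15, lateness -4
J2: 11→22, due 19, lateness 3
J1: 22→34, due 13, lateness 21
Maximum = 21.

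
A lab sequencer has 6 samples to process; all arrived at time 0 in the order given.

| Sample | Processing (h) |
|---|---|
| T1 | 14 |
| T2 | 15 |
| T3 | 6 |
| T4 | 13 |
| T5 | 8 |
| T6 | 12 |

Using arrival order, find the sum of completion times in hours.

FIFO (arrival order): T1 T2 T3 T4 T5 T6.
T1: 0→14
T2: 14→29
T3: 29→35
T4: 35→48
T5: 48→56
T6: 56→68
Sum = 14+29+35+48+56+68 = 250.

250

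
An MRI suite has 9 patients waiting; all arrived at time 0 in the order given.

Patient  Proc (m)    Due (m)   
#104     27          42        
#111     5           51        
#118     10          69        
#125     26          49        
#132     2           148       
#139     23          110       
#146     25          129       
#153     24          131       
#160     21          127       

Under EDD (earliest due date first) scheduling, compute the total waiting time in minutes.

707

EDD (increasing due date): #104 #125 #111 #118 #139 #160 #146 #153 #132.
#104: waits 0, runs 0→27
#125: waits 27, runs 27→53
#111: waits 53, runs 53→58
#118: waits 58, runs 58→68
#139: waits 68, runs 68→91
#160: waits 91, runs 91→112
#146: waits 112, runs 112→137
#153: waits 137, runs 137→161
#132: waits 161, runs 161→163
Sum = 0+27+53+58+68+91+112+137+161 = 707.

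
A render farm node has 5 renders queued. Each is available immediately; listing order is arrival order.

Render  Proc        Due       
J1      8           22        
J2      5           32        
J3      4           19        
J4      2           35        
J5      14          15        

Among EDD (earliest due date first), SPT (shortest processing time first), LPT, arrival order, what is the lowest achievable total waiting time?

EDD (increasing due date): J5 J3 J1 J2 J4.
J5: waits 0, runs 0→14
J3: waits 14, runs 14→18
J1: waits 18, runs 18→26
J2: waits 26, runs 26→31
J4: waits 31, runs 31→33
Sum = 0+14+18+26+31 = 89.
SPT (increasing processing time): J4 J3 J2 J1 J5.
J4: waits 0, runs 0→2
J3: waits 2, runs 2→6
J2: waits 6, runs 6→11
J1: waits 11, runs 11→19
J5: waits 19, runs 19→33
Sum = 0+2+6+11+19 = 38.
LPT (decreasing processing time): J5 J1 J2 J3 J4.
J5: waits 0, runs 0→14
J1: waits 14, runs 14→22
J2: waits 22, runs 22→27
J3: waits 27, runs 27→31
J4: waits 31, runs 31→33
Sum = 0+14+22+27+31 = 94.
FIFO (arrival order): J1 J2 J3 J4 J5.
J1: waits 0, runs 0→8
J2: waits 8, runs 8→13
J3: waits 13, runs 13→17
J4: waits 17, runs 17→19
J5: waits 19, runs 19→33
Sum = 0+8+13+17+19 = 57.
EDD 89, SPT 38, LPT 94, FIFO 57 → minimum 38.

38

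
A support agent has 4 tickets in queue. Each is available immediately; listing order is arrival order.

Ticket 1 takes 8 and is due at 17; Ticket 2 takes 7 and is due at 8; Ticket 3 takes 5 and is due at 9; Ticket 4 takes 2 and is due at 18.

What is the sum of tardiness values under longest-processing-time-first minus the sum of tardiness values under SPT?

LPT (decreasing processing time): Ticket 1 Ticket 2 Ticket 3 Ticket 4.
Ticket 1: 0→8, due 17, tardiness 0
Ticket 2: 8→15, due 8, tardiness 7
Ticket 3: 15→20, due 9, tardiness 11
Ticket 4: 20→22, due 18, tardiness 4
Sum = 0+7+11+4 = 22.
SPT (increasing processing time): Ticket 4 Ticket 3 Ticket 2 Ticket 1.
Ticket 4: 0→2, due 18, tardiness 0
Ticket 3: 2→7, due 9, tardiness 0
Ticket 2: 7→14, due 8, tardiness 6
Ticket 1: 14→22, due 17, tardiness 5
Sum = 0+0+6+5 = 11.
Difference = 22 − 11 = 11.

11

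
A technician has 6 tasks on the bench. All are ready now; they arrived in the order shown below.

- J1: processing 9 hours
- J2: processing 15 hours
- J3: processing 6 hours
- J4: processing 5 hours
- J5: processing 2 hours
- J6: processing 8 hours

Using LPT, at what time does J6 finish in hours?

LPT (decreasing processing time): J2 J1 J6 J3 J4 J5.
J2: 0→15
J1: 15→24
J6: 24→32

32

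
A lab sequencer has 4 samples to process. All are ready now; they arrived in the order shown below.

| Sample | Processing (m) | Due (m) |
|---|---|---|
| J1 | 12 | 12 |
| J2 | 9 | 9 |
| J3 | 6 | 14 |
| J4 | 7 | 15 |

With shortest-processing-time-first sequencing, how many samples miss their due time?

SPT (increasing processing time): J3 J4 J2 J1.
J3: 0→6, due 14, tardiness 0
J4: 6→13, due 15, tardiness 0
J2: 13→22, due 9, tardiness 13
J1: 22→34, due 12, tardiness 22
Late samples: 2.

2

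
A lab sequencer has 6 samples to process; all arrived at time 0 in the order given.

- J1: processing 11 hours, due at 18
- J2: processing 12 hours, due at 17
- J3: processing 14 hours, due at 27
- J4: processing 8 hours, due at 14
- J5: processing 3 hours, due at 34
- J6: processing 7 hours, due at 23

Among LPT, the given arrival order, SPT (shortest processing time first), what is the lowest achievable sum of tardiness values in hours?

67

LPT (decreasing processing time): J3 J2 J1 J4 J6 J5.
J3: 0→14, due 27, tardiness 0
J2: 14→26, due 17, tardiness 9
J1: 26→37, due 18, tardiness 19
J4: 37→45, due 14, tardiness 31
J6: 45→52, due 23, tardiness 29
J5: 52→55, due 34, tardiness 21
Sum = 0+9+19+31+29+21 = 109.
FIFO (arrival order): J1 J2 J3 J4 J5 J6.
J1: 0→11, due 18, tardiness 0
J2: 11→23, due 17, tardiness 6
J3: 23→37, due 27, tardiness 10
J4: 37→45, due 14, tardiness 31
J5: 45→48, due 34, tardiness 14
J6: 48→55, due 23, tardiness 32
Sum = 0+6+10+31+14+32 = 93.
SPT (increasing processing time): J5 J6 J4 J1 J2 J3.
J5: 0→3, due 34, tardiness 0
J6: 3→10, due 23, tardiness 0
J4: 10→18, due 14, tardiness 4
J1: 18→29, due 18, tardiness 11
J2: 29→41, due 17, tardiness 24
J3: 41→55, due 27, tardiness 28
Sum = 0+0+4+11+24+28 = 67.
LPT 109, FIFO 93, SPT 67 → minimum 67.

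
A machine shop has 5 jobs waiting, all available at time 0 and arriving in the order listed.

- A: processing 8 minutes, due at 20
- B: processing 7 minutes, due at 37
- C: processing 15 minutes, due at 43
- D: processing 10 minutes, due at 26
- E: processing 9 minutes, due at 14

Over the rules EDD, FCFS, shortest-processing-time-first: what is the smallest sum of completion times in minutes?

EDD (increasing due date): E A D B C.
E: 0→9
A: 9→17
D: 17→27
B: 27→34
C: 34→49
Sum = 9+17+27+34+49 = 136.
FIFO (arrival order): A B C D E.
A: 0→8
B: 8→15
C: 15→30
D: 30→40
E: 40→49
Sum = 8+15+30+40+49 = 142.
SPT (increasing processing time): B A E D C.
B: 0→7
A: 7→15
E: 15→24
D: 24→34
C: 34→49
Sum = 7+15+24+34+49 = 129.
EDD 136, FIFO 142, SPT 129 → minimum 129.

129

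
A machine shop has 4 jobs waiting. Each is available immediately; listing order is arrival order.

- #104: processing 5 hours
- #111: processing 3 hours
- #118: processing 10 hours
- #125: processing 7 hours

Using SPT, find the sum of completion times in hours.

SPT (increasing processing time): #111 #104 #125 #118.
#111: 0→3
#104: 3→8
#125: 8→15
#118: 15→25
Sum = 3+8+15+25 = 51.

51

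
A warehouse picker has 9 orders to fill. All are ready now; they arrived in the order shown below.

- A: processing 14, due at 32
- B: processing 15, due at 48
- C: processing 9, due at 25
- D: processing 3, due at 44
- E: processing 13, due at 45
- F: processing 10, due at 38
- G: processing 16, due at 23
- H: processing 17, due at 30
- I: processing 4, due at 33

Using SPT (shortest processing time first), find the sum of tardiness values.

173

SPT (increasing processing time): D I C F E A B G H.
D: 0→3, due 44, tardiness 0
I: 3→7, due 33, tardiness 0
C: 7→16, due 25, tardiness 0
F: 16→26, due 38, tardiness 0
E: 26→39, due 45, tardiness 0
A: 39→53, due 32, tardiness 21
B: 53→68, due 48, tardiness 20
G: 68→84, due 23, tardiness 61
H: 84→101, due 30, tardiness 71
Sum = 0+0+0+0+0+21+20+61+71 = 173.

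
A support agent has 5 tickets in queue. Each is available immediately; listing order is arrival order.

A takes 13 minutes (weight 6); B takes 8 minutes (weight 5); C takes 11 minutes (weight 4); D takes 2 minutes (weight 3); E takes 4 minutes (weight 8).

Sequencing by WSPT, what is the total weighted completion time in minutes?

434

WSPT (decreasing weight/processing-time ratio): E D B A C.
E: finishes 4, weight 8, w·C = 32
D: finishes 6, weight 3, w·C = 18
B: finishes 14, weight 5, w·C = 70
A: finishes 27, weight 6, w·C = 162
C: finishes 38, weight 4, w·C = 152
Sum = 32+18+70+162+152 = 434.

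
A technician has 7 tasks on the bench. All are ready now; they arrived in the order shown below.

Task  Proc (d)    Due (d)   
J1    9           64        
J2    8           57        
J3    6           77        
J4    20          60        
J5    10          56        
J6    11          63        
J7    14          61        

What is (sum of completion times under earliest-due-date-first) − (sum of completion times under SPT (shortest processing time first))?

75

EDD (increasing due date): J5 J2 J4 J7 J6 J1 J3.
J5: 0→10
J2: 10→18
J4: 18→38
J7: 38→52
J6: 52→63
J1: 63→72
J3: 72→78
Sum = 10+18+38+52+63+72+78 = 331.
SPT (increasing processing time): J3 J2 J1 J5 J6 J7 J4.
J3: 0→6
J2: 6→14
J1: 14→23
J5: 23→33
J6: 33→44
J7: 44→58
J4: 58→78
Sum = 6+14+23+33+44+58+78 = 256.
Difference = 331 − 256 = 75.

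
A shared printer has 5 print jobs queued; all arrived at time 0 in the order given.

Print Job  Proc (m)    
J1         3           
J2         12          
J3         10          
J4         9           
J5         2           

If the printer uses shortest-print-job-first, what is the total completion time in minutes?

SPT (increasing processing time): J5 J1 J4 J3 J2.
J5: 0→2
J1: 2→5
J4: 5→14
J3: 14→24
J2: 24→36
Sum = 2+5+14+24+36 = 81.

81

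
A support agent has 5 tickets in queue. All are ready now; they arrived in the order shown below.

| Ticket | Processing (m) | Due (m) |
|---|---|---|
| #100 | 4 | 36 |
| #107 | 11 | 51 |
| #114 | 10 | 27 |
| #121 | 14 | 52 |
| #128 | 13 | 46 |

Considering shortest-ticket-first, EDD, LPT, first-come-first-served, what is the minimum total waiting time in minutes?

81

SPT (increasing processing time): #100 #114 #107 #128 #121.
#100: waits 0, runs 0→4
#114: waits 4, runs 4→14
#107: waits 14, runs 14→25
#128: waits 25, runs 25→38
#121: waits 38, runs 38→52
Sum = 0+4+14+25+38 = 81.
EDD (increasing due date): #114 #100 #128 #107 #121.
#114: waits 0, runs 0→10
#100: waits 10, runs 10→14
#128: waits 14, runs 14→27
#107: waits 27, runs 27→38
#121: waits 38, runs 38→52
Sum = 0+10+14+27+38 = 89.
LPT (decreasing processing time): #121 #128 #107 #114 #100.
#121: waits 0, runs 0→14
#128: waits 14, runs 14→27
#107: waits 27, runs 27→38
#114: waits 38, runs 38→48
#100: waits 48, runs 48→52
Sum = 0+14+27+38+48 = 127.
FIFO (arrival order): #100 #107 #114 #121 #128.
#100: waits 0, runs 0→4
#107: waits 4, runs 4→15
#114: waits 15, runs 15→25
#121: waits 25, runs 25→39
#128: waits 39, runs 39→52
Sum = 0+4+15+25+39 = 83.
SPT 81, EDD 89, LPT 127, FIFO 83 → minimum 81.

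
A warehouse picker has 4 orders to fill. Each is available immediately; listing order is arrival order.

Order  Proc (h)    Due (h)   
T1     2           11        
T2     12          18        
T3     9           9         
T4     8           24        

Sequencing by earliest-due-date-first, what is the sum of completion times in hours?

EDD (increasing due date): T3 T1 T2 T4.
T3: 0→9
T1: 9→11
T2: 11→23
T4: 23→31
Sum = 9+11+23+31 = 74.

74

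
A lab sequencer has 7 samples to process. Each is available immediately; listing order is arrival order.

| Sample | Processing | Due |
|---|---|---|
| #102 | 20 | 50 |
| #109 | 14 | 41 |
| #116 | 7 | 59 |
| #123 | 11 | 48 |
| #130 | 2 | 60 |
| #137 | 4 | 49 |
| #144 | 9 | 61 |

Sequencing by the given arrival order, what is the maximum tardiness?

9

FIFO (arrival order): #102 #109 #116 #123 #130 #137 #144.
#102: 0→20, due 50, tardiness 0
#109: 20→34, due 41, tardiness 0
#116: 34→41, due 59, tardiness 0
#123: 41→52, due 48, tardiness 4
#130: 52→54, due 60, tardiness 0
#137: 54→58, due 49, tardiness 9
#144: 58→67, due 61, tardiness 6
Maximum = 9.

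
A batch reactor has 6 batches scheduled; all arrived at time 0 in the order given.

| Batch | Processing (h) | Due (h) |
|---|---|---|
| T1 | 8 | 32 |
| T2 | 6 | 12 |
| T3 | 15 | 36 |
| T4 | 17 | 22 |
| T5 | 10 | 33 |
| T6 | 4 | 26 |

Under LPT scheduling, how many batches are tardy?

LPT (decreasing processing time): T4 T3 T5 T1 T2 T6.
T4: 0→17, due 22, tardiness 0
T3: 17→32, due 36, tardiness 0
T5: 32→42, due 33, tardiness 9
T1: 42→50, due 32, tardiness 18
T2: 50→56, due 12, tardiness 44
T6: 56→60, due 26, tardiness 34
Late batches: 4.

4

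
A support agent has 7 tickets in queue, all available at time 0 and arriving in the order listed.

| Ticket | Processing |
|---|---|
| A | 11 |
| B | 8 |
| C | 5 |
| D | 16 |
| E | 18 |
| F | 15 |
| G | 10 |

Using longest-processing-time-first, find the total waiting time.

309

LPT (decreasing processing time): E D F A G B C.
E: waits 0, runs 0→18
D: waits 18, runs 18→34
F: waits 34, runs 34→49
A: waits 49, runs 49→60
G: waits 60, runs 60→70
B: waits 70, runs 70→78
C: waits 78, runs 78→83
Sum = 0+18+34+49+60+70+78 = 309.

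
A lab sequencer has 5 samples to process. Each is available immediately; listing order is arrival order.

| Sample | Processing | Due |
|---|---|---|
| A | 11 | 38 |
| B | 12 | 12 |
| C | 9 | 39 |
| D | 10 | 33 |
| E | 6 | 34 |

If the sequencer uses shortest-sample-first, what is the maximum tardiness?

36

SPT (increasing processing time): E C D A B.
E: 0→6, due 34, tardiness 0
C: 6→15, due 39, tardiness 0
D: 15→25, due 33, tardiness 0
A: 25→36, due 38, tardiness 0
B: 36→48, due 12, tardiness 36
Maximum = 36.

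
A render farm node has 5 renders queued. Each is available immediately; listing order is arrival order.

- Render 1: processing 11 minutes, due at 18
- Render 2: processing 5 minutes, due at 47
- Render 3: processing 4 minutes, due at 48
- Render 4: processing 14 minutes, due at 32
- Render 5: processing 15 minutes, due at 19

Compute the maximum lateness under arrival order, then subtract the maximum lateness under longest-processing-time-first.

8

FIFO (arrival order): Render 1 Render 2 Render 3 Render 4 Render 5.
Render 1: 0→11, due 18, lateness -7
Render 2: 11→16, due 47, lateness -31
Render 3: 16→20, due 48, lateness -28
Render 4: 20→34, due 32, lateness 2
Render 5: 34→49, due 19, lateness 30
Maximum = 30.
LPT (decreasing processing time): Render 5 Render 4 Render 1 Render 2 Render 3.
Render 5: 0→15, due 19, lateness -4
Render 4: 15→29, due 32, lateness -3
Render 1: 29→40, due 18, lateness 22
Render 2: 40→45, due 47, lateness -2
Render 3: 45→49, due 48, lateness 1
Maximum = 22.
Difference = 30 − 22 = 8.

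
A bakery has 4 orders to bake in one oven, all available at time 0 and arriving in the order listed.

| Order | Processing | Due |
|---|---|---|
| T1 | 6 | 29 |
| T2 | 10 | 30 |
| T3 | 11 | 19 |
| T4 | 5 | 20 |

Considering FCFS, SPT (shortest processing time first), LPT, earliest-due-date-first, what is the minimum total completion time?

FIFO (arrival order): T1 T2 T3 T4.
T1: 0→6
T2: 6→16
T3: 16→27
T4: 27→32
Sum = 6+16+27+32 = 81.
SPT (increasing processing time): T4 T1 T2 T3.
T4: 0→5
T1: 5→11
T2: 11→21
T3: 21→32
Sum = 5+11+21+32 = 69.
LPT (decreasing processing time): T3 T2 T1 T4.
T3: 0→11
T2: 11→21
T1: 21→27
T4: 27→32
Sum = 11+21+27+32 = 91.
EDD (increasing due date): T3 T4 T1 T2.
T3: 0→11
T4: 11→16
T1: 16→22
T2: 22→32
Sum = 11+16+22+32 = 81.
FIFO 81, SPT 69, LPT 91, EDD 81 → minimum 69.

69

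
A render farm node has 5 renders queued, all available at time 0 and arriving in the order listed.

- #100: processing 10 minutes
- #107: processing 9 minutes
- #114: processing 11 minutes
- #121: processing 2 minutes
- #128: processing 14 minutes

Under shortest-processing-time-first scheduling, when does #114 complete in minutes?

32

SPT (increasing processing time): #121 #107 #100 #114 #128.
#121: 0→2
#107: 2→11
#100: 11→21
#114: 21→32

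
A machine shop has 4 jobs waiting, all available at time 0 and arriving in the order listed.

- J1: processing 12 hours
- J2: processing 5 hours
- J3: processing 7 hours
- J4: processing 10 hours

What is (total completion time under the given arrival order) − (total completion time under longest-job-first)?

FIFO (arrival order): J1 J2 J3 J4.
J1: 0→12
J2: 12→17
J3: 17→24
J4: 24→34
Sum = 12+17+24+34 = 87.
LPT (decreasing processing time): J1 J4 J3 J2.
J1: 0→12
J4: 12→22
J3: 22→29
J2: 29→34
Sum = 12+22+29+34 = 97.
Difference = 87 − 97 = -10.

-10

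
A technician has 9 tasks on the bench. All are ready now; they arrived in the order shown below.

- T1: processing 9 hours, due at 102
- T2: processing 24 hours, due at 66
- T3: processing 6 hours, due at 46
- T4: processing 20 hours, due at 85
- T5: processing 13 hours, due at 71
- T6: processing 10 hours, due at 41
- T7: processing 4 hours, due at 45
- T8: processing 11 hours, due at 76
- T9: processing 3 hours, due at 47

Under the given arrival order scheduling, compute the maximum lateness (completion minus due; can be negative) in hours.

FIFO (arrival order): T1 T2 T3 T4 T5 T6 T7 T8 T9.
T1: 0→9, due 102, lateness -93
T2: 9→33, due 66, lateness -33
T3: 33→39, due 46, lateness -7
T4: 39→59, due 85, lateness -26
T5: 59→72, due 71, lateness 1
T6: 72→82, due 41, lateness 41
T7: 82→86, due 45, lateness 41
T8: 86→97, due 76, lateness 21
T9: 97→100, due 47, lateness 53
Maximum = 53.

53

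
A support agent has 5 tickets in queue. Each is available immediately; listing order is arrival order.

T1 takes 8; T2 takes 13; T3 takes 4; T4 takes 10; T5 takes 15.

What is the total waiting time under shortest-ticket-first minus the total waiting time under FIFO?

SPT (increasing processing time): T3 T1 T4 T2 T5.
T3: waits 0, runs 0→4
T1: waits 4, runs 4→12
T4: waits 12, runs 12→22
T2: waits 22, runs 22→35
T5: waits 35, runs 35→50
Sum = 0+4+12+22+35 = 73.
FIFO (arrival order): T1 T2 T3 T4 T5.
T1: waits 0, runs 0→8
T2: waits 8, runs 8→21
T3: waits 21, runs 21→25
T4: waits 25, runs 25→35
T5: waits 35, runs 35→50
Sum = 0+8+21+25+35 = 89.
Difference = 73 − 89 = -16.

-16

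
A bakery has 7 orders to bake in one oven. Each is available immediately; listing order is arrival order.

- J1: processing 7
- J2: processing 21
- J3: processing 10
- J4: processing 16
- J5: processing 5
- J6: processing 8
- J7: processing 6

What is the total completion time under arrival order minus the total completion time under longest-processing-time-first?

-37

FIFO (arrival order): J1 J2 J3 J4 J5 J6 J7.
J1: 0→7
J2: 7→28
J3: 28→38
J4: 38→54
J5: 54→59
J6: 59→67
J7: 67→73
Sum = 7+28+38+54+59+67+73 = 326.
LPT (decreasing processing time): J2 J4 J3 J6 J1 J7 J5.
J2: 0→21
J4: 21→37
J3: 37→47
J6: 47→55
J1: 55→62
J7: 62→68
J5: 68→73
Sum = 21+37+47+55+62+68+73 = 363.
Difference = 326 − 363 = -37.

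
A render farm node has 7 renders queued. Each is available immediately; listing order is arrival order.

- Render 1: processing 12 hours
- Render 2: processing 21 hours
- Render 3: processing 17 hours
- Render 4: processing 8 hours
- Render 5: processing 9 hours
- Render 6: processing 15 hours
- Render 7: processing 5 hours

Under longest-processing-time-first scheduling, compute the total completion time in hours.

LPT (decreasing processing time): Render 2 Render 3 Render 6 Render 1 Render 5 Render 4 Render 7.
Render 2: 0→21
Render 3: 21→38
Render 6: 38→53
Render 1: 53→65
Render 5: 65→74
Render 4: 74→82
Render 7: 82→87
Sum = 21+38+53+65+74+82+87 = 420.

420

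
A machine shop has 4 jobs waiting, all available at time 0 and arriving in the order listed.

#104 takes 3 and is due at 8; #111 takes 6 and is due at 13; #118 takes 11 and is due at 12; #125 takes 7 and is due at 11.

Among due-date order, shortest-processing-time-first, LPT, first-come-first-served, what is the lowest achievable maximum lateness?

EDD (increasing due date): #104 #125 #118 #111.
#104: 0→3, due 8, lateness -5
#125: 3→10, due 11, lateness -1
#118: 10→21, due 12, lateness 9
#111: 21→27, due 13, lateness 14
Maximum = 14.
SPT (increasing processing time): #104 #111 #125 #118.
#104: 0→3, due 8, lateness -5
#111: 3→9, due 13, lateness -4
#125: 9→16, due 11, lateness 5
#118: 16→27, due 12, lateness 15
Maximum = 15.
LPT (decreasing processing time): #118 #125 #111 #104.
#118: 0→11, due 12, lateness -1
#125: 11→18, due 11, lateness 7
#111: 18→24, due 13, lateness 11
#104: 24→27, due 8, lateness 19
Maximum = 19.
FIFO (arrival order): #104 #111 #118 #125.
#104: 0→3, due 8, lateness -5
#111: 3→9, due 13, lateness -4
#118: 9→20, due 12, lateness 8
#125: 20→27, due 11, lateness 16
Maximum = 16.
EDD 14, SPT 15, LPT 19, FIFO 16 → minimum 14.

14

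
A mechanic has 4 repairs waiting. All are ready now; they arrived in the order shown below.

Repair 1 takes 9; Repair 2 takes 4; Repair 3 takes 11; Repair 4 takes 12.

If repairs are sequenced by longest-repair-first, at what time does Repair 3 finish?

LPT (decreasing processing time): Repair 4 Repair 3 Repair 1 Repair 2.
Repair 4: 0→12
Repair 3: 12→23

23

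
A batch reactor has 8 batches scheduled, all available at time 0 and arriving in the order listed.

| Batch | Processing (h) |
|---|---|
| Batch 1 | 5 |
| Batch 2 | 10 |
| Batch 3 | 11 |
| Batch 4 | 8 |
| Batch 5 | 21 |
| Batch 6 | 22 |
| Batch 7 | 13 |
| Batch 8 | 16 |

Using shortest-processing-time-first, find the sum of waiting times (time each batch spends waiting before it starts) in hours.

269

SPT (increasing processing time): Batch 1 Batch 4 Batch 2 Batch 3 Batch 7 Batch 8 Batch 5 Batch 6.
Batch 1: waits 0, runs 0→5
Batch 4: waits 5, runs 5→13
Batch 2: waits 13, runs 13→23
Batch 3: waits 23, runs 23→34
Batch 7: waits 34, runs 34→47
Batch 8: waits 47, runs 47→63
Batch 5: waits 63, runs 63→84
Batch 6: waits 84, runs 84→106
Sum = 0+5+13+23+34+47+63+84 = 269.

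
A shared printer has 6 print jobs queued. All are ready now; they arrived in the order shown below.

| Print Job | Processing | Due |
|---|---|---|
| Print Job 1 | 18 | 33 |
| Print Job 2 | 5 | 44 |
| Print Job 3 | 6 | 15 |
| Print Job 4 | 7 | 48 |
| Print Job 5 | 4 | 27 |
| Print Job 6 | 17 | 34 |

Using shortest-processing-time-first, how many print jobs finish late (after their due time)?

SPT (increasing processing time): Print Job 5 Print Job 2 Print Job 3 Print Job 4 Print Job 6 Print Job 1.
Print Job 5: 0→4, due 27, tardiness 0
Print Job 2: 4→9, due 44, tardiness 0
Print Job 3: 9→15, due 15, tardiness 0
Print Job 4: 15→22, due 48, tardiness 0
Print Job 6: 22→39, due 34, tardiness 5
Print Job 1: 39→57, due 33, tardiness 24
Late print jobs: 2.

2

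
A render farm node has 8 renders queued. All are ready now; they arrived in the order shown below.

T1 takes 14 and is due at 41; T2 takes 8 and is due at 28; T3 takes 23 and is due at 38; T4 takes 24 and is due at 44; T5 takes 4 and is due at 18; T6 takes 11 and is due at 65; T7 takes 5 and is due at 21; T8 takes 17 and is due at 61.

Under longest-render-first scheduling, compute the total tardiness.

LPT (decreasing processing time): T4 T3 T8 T1 T6 T2 T7 T5.
T4: 0→24, due 44, tardiness 0
T3: 24→47, due 38, tardiness 9
T8: 47→64, due 61, tardiness 3
T1: 64→78, due 41, tardiness 37
T6: 78→89, due 65, tardiness 24
T2: 89→97, due 28, tardiness 69
T7: 97→102, due 21, tardiness 81
T5: 102→106, due 18, tardiness 88
Sum = 0+9+3+37+24+69+81+88 = 311.

311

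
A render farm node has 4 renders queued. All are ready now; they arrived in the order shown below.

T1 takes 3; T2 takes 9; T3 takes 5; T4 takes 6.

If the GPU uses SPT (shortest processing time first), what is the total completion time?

48

SPT (increasing processing time): T1 T3 T4 T2.
T1: 0→3
T3: 3→8
T4: 8→14
T2: 14→23
Sum = 3+8+14+23 = 48.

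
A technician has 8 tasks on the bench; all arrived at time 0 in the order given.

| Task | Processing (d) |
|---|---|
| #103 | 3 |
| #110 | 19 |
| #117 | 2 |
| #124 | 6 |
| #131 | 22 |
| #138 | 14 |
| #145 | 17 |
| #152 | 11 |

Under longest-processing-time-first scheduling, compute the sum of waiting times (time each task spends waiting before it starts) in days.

LPT (decreasing processing time): #131 #110 #145 #138 #152 #124 #103 #117.
#131: waits 0, runs 0→22
#110: waits 22, runs 22→41
#145: waits 41, runs 41→58
#138: waits 58, runs 58→72
#152: waits 72, runs 72→83
#124: waits 83, runs 83→89
#103: waits 89, runs 89→92
#117: waits 92, runs 92→94
Sum = 0+22+41+58+72+83+89+92 = 457.

457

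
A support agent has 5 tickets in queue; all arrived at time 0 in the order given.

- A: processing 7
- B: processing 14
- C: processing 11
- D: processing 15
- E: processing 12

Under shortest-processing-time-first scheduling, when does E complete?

SPT (increasing processing time): A C E B D.
A: 0→7
C: 7→18
E: 18→30

30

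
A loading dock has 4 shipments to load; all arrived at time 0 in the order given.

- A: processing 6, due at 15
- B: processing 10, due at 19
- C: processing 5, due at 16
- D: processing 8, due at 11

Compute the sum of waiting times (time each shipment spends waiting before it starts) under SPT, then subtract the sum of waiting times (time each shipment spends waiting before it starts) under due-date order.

SPT (increasing processing time): C A D B.
C: waits 0, runs 0→5
A: waits 5, runs 5→11
D: waits 11, runs 11→19
B: waits 19, runs 19→29
Sum = 0+5+11+19 = 35.
EDD (increasing due date): D A C B.
D: waits 0, runs 0→8
A: waits 8, runs 8→14
C: waits 14, runs 14→19
B: waits 19, runs 19→29
Sum = 0+8+14+19 = 41.
Difference = 35 − 41 = -6.

-6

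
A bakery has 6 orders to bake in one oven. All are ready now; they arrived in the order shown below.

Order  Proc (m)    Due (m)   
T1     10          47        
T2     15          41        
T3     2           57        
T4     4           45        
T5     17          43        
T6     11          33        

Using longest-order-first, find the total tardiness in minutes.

30

LPT (decreasing processing time): T5 T2 T6 T1 T4 T3.
T5: 0→17, due 43, tardiness 0
T2: 17→32, due 41, tardiness 0
T6: 32→43, due 33, tardiness 10
T1: 43→53, due 47, tardiness 6
T4: 53→57, due 45, tardiness 12
T3: 57→59, due 57, tardiness 2
Sum = 0+0+10+6+12+2 = 30.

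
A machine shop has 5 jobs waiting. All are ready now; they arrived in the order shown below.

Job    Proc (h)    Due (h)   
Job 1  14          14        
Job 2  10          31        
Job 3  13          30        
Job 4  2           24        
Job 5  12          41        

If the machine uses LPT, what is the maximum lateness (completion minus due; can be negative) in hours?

27

LPT (decreasing processing time): Job 1 Job 3 Job 5 Job 2 Job 4.
Job 1: 0→14, due 14, lateness 0
Job 3: 14→27, due 30, lateness -3
Job 5: 27→39, due 41, lateness -2
Job 2: 39→49, due 31, lateness 18
Job 4: 49→51, due 24, lateness 27
Maximum = 27.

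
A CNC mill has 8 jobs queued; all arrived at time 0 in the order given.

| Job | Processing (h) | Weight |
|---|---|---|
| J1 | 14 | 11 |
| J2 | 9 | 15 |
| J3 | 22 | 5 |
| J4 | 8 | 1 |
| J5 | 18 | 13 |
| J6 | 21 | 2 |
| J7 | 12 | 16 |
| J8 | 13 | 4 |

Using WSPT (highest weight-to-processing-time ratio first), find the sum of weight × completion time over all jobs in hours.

2579

WSPT (decreasing weight/processing-time ratio): J2 J7 J1 J5 J8 J3 J4 J6.
J2: finishes 9, weight 15, w·C = 135
J7: finishes 21, weight 16, w·C = 336
J1: finishes 35, weight 11, w·C = 385
J5: finishes 53, weight 13, w·C = 689
J8: finishes 66, weight 4, w·C = 264
J3: finishes 88, weight 5, w·C = 440
J4: finishes 96, weight 1, w·C = 96
J6: finishes 117, weight 2, w·C = 234
Sum = 135+336+385+689+264+440+96+234 = 2579.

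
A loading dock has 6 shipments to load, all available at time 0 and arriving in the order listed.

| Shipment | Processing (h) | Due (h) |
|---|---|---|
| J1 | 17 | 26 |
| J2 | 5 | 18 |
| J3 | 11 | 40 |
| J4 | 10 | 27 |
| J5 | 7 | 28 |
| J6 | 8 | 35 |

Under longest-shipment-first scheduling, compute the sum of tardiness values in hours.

87

LPT (decreasing processing time): J1 J3 J4 J6 J5 J2.
J1: 0→17, due 26, tardiness 0
J3: 17→28, due 40, tardiness 0
J4: 28→38, due 27, tardiness 11
J6: 38→46, due 35, tardiness 11
J5: 46→53, due 28, tardiness 25
J2: 53→58, due 18, tardiness 40
Sum = 0+0+11+11+25+40 = 87.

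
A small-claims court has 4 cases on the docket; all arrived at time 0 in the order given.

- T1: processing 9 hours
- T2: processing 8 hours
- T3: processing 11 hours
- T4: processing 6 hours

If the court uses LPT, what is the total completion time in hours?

LPT (decreasing processing time): T3 T1 T2 T4.
T3: 0→11
T1: 11→20
T2: 20→28
T4: 28→34
Sum = 11+20+28+34 = 93.

93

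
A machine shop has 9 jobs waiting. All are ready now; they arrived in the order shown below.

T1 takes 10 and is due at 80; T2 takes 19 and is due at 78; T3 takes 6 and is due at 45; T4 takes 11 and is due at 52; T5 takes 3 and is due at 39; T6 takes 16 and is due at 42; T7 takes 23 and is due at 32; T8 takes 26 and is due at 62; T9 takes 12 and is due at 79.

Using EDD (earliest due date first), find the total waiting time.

503

EDD (increasing due date): T7 T5 T6 T3 T4 T8 T2 T9 T1.
T7: waits 0, runs 0→23
T5: waits 23, runs 23→26
T6: waits 26, runs 26→42
T3: waits 42, runs 42→48
T4: waits 48, runs 48→59
T8: waits 59, runs 59→85
T2: waits 85, runs 85→104
T9: waits 104, runs 104→116
T1: waits 116, runs 116→126
Sum = 0+23+26+42+48+59+85+104+116 = 503.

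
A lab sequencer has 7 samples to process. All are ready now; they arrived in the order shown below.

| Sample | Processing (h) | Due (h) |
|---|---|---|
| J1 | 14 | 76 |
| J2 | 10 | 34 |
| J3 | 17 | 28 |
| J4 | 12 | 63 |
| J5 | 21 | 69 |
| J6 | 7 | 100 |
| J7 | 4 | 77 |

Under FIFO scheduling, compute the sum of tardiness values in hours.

FIFO (arrival order): J1 J2 J3 J4 J5 J6 J7.
J1: 0→14, due 76, tardiness 0
J2: 14→24, due 34, tardiness 0
J3: 24→41, due 28, tardiness 13
J4: 41→53, due 63, tardiness 0
J5: 53→74, due 69, tardiness 5
J6: 74→81, due 100, tardiness 0
J7: 81→85, due 77, tardiness 8
Sum = 0+0+13+0+5+0+8 = 26.

26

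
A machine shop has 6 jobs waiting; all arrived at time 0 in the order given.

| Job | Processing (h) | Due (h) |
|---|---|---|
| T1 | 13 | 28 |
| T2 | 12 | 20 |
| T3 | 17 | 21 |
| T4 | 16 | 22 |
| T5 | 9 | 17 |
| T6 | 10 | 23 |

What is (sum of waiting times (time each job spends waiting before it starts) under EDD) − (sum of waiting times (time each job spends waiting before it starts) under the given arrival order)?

-19

EDD (increasing due date): T5 T2 T3 T4 T6 T1.
T5: waits 0, runs 0→9
T2: waits 9, runs 9→21
T3: waits 21, runs 21→38
T4: waits 38, runs 38→54
T6: waits 54, runs 54→64
T1: waits 64, runs 64→77
Sum = 0+9+21+38+54+64 = 186.
FIFO (arrival order): T1 T2 T3 T4 T5 T6.
T1: waits 0, runs 0→13
T2: waits 13, runs 13→25
T3: waits 25, runs 25→42
T4: waits 42, runs 42→58
T5: waits 58, runs 58→67
T6: waits 67, runs 67→77
Sum = 0+13+25+42+58+67 = 205.
Difference = 186 − 205 = -19.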